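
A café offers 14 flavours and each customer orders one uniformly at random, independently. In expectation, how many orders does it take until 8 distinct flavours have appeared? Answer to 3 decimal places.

11.222

With k distinct flavours already seen, the next new one arrives after an expected 14/(14-k) orders.
Sum over k = 0,...,7: E = 14/14 + 14/13 + 14/12 + ... + 14/8 + 14/7 = 11.2219.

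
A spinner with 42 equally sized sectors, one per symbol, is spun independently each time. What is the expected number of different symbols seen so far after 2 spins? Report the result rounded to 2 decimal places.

1.98

For each symbol, P(seen in 2 spins) = 1 - (41/42)^2 = 0.047.
By linearity of expectation, E[distinct seen] = 42·(1 - (41/42)^2) = 1.976.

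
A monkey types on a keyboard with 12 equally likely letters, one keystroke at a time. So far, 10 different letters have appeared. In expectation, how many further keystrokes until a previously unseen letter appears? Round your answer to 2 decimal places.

6.00

Each keystroke yields a new letter with probability (12-10)/12 = 2/12, so the wait is geometric with mean 12/2.
E = 12/2 = 6.000.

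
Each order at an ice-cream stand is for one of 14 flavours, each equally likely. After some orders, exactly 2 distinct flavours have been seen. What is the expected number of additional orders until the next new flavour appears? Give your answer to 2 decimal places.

Each order yields a new flavour with probability (14-2)/14 = 12/14, so the wait is geometric with mean 14/12.
E = 14/12 = 1.167.

1.17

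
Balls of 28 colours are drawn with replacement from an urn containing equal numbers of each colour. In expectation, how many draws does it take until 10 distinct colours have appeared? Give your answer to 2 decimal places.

12.10

With k distinct colours already seen, the next new one arrives after an expected 28/(28-k) draws.
Sum over k = 0,...,9: E = 28/28 + 28/27 + 28/26 + ... + 28/20 + 28/19 = 12.098.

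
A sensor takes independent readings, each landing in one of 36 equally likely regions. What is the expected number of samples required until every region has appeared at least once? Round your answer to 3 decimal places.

150.284

After k distinct regions have appeared, the next sample gives a new one with probability (36-k)/36, so the expected wait for the (k+1)-th is 36/(36-k).
E[T] = 36/36 + 36/35 + 36/34 + ... + 36/2 + 36/1 = 36·H_{36}.
H_{36} = 4.1746, so E[T] = 150.2841.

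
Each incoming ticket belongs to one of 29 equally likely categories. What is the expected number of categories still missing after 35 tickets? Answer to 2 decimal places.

For each category, P(unseen after 35) = (28/29)^35 = 0.293.
By linearity of expectation, E[unseen] = 29·(28/29)^35 = 8.492.

8.49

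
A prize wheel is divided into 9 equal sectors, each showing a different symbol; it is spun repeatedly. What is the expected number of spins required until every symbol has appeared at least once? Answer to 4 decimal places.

25.4607

The wait to go from k to k+1 distinct symbols is geometric with mean 9/(9-k).
E[T] = 9/9 + 9/8 + 9/7 + ... + 9/2 + 9/1 = 9·H_{9}.
H_{9} = 2.82897, so E[T] = 25.46071.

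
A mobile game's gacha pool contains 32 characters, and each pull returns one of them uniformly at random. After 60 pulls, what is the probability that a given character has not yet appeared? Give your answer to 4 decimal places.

0.1488

Each pull misses the fixed character with probability (32-1)/32 = 31/32, independently.
P(still missing after 60) = (31/32)^60 = 0.14883.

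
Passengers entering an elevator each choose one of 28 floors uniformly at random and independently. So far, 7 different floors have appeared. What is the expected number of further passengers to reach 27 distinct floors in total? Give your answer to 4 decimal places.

From k distinct to k+1 distinct takes on average 28/(28-k) passengers.
Sum over k = 7,...,26: E = 28/21 + 28/20 + 28/19 + ... + 28/3 + 28/2 = 74.07004.

74.0700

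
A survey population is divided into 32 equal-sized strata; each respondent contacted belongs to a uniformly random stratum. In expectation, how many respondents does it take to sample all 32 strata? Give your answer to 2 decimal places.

Split into phases: going from k distinct to k+1 distinct takes on average 32/(32-k) respondents.
E[T] = 32/32 + 32/31 + 32/30 + ... + 32/2 + 32/1 = 32·H_{32}.
H_{32} = 4.058, so E[T] = 129.872.

129.87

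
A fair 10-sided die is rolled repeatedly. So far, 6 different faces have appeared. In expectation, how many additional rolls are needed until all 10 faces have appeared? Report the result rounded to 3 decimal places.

With k distinct faces already seen, the next new one takes an expected 10/(10-k) rolls.
Sum over k = 6,...,9: E = 10/4 + 10/3 + 10/2 + 10/1 = 20.8333.

20.833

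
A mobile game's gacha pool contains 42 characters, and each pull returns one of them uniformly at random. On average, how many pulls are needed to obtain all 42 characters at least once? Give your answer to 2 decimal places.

Split into phases: going from k distinct to k+1 distinct takes on average 42/(42-k) pulls.
E[T] = 42/42 + 42/41 + 42/40 + ... + 42/2 + 42/1 = 42·H_{42}.
H_{42} = 4.327, so E[T] = 181.723.

181.72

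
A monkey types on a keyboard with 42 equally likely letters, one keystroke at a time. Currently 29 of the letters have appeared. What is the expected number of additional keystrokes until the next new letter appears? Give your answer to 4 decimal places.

The number of keystrokes until the next new letter is geometric with success probability 13/42, so its mean is 42/13.
E = 42/13 = 3.23077.

3.2308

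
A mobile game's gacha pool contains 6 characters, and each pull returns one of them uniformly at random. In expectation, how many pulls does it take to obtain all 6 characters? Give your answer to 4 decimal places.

14.7000

Split into phases: going from k distinct to k+1 distinct takes on average 6/(6-k) pulls.
E[T] = 6/6 + 6/5 + 6/4 + 6/3 + 6/2 + 6/1 = 6·H_{6}.
H_{6} = 2.45000, so E[T] = 14.70000.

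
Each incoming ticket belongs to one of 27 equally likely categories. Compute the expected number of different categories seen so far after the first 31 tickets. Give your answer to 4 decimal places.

18.6197

For each category, P(seen in 31 tickets) = 1 - (26/27)^31 = 0.68962.
By linearity of expectation, E[distinct seen] = 27·(1 - (26/27)^31) = 18.61967.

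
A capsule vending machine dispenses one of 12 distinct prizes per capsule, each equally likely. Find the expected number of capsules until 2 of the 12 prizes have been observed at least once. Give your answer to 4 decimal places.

With k distinct prizes already seen, the next new one arrives after an expected 12/(12-k) capsules.
Sum over k = 0,...,1: E = 12/12 + 12/11 = 2.09091.

2.0909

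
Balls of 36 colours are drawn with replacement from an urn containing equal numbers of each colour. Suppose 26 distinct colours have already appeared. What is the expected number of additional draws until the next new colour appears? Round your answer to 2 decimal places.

Each draw yields a new colour with probability (36-26)/36 = 10/36, so the wait is geometric with mean 36/10.
E = 36/10 = 3.600.

3.60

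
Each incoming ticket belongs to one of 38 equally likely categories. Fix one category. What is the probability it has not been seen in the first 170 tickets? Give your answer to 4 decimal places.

0.0107

On each ticket the fixed category fails to appear with probability 37/38.
P(still missing after 170) = (37/38)^170 = 0.01074.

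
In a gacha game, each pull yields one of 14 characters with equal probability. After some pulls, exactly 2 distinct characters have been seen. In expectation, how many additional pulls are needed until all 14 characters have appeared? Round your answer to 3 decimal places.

With k distinct characters already seen, the next new one takes an expected 14/(14-k) pulls.
Sum over k = 2,...,13: E = 14/12 + 14/11 + 14/10 + ... + 14/2 + 14/1 = 43.4449.

43.445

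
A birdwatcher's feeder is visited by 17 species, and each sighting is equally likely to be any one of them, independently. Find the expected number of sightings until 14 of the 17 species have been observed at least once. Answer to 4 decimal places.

Going from k to k+1 distinct takes a geometric number of sightings with mean 17/(17-k).
Sum over k = 0,...,13: E = 17/17 + 17/16 + 17/15 + ... + 17/5 + 17/4 = 27.30573.

27.3057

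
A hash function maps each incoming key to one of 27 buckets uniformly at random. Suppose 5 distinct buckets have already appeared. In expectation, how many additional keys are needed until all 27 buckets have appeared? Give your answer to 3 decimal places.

From k distinct to k+1 distinct takes on average 27/(27-k) keys.
Sum over k = 5,...,26: E = 27/22 + 27/21 + 27/20 + ... + 27/2 + 27/1 = 99.6520.

99.652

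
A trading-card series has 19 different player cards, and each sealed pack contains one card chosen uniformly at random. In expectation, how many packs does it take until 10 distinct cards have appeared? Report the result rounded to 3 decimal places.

With k distinct cards already seen, the next new one arrives after an expected 19/(19-k) packs.
Sum over k = 0,...,9: E = 19/19 + 19/18 + 19/17 + ... + 19/11 + 19/10 = 13.6567.

13.657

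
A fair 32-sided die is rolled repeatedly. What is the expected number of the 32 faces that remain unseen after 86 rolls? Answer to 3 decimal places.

2.086

For each face, P(unseen after 86) = (31/32)^86 = 0.0652.
By linearity of expectation, E[unseen] = 32·(31/32)^86 = 2.0862.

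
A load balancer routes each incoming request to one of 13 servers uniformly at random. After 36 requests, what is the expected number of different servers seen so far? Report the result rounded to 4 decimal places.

For each server, P(seen in 36 requests) = 1 - (12/13)^36 = 0.94395.
By linearity of expectation, E[distinct seen] = 13·(1 - (12/13)^36) = 12.27137.

12.2714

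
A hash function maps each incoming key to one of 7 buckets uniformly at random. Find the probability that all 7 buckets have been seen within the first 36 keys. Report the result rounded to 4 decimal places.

Let A_i be the event that bucket i is missing after 36 keys. By inclusion–exclusion on the A_i,
P(all seen) = Σ_{j=0}^{7} (-1)^j C(7,j)((7-j)/7)^36
= 1.00000 - 0.02723 + 0.00012 - 0.00000 + 0.00000 - 0.00000 + 0.00000 - 0.00000
= 0.97289.

0.9729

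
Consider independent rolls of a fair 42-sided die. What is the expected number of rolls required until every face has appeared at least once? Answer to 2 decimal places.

181.72

Split into phases: going from k distinct to k+1 distinct takes on average 42/(42-k) rolls.
E[T] = 42/42 + 42/41 + 42/40 + ... + 42/2 + 42/1 = 42·H_{42}.
H_{42} = 4.327, so E[T] = 181.723.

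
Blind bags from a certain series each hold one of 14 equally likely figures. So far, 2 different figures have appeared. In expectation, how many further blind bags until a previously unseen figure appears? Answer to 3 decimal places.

1.167

The number of blind bags until the next new figure is geometric with success probability 12/14, so its mean is 14/12.
E = 14/12 = 1.1667.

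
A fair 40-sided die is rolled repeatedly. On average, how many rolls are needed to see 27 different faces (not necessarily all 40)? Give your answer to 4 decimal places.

With k distinct faces already seen, the next new one arrives after an expected 40/(40-k) rolls.
Sum over k = 0,...,26: E = 40/40 + 40/39 + 40/38 + ... + 40/15 + 40/14 = 43.93637.

43.9364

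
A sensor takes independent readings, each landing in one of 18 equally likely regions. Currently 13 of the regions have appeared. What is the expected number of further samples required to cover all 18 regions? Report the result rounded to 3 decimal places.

With k distinct regions already seen, the next new one takes an expected 18/(18-k) samples.
Sum over k = 13,...,17: E = 18/5 + 18/4 + 18/3 + 18/2 + 18/1 = 41.1000.

41.100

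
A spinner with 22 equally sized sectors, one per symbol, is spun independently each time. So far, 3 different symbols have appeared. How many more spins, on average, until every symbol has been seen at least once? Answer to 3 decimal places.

78.050

The wait to go from k to k+1 distinct symbols is geometric with mean 22/(22-k).
Sum over k = 3,...,21: E = 22/19 + 22/18 + 22/17 + ... + 22/2 + 22/1 = 78.0503.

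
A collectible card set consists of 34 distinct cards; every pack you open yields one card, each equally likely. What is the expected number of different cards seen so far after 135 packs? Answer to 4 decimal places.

For each card, P(seen in 135 packs) = 1 - (33/34)^135 = 0.98223.
By linearity of expectation, E[distinct seen] = 34·(1 - (33/34)^135) = 33.39576.

33.3958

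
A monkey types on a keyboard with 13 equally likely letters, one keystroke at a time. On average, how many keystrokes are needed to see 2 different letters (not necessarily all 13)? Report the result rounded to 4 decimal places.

With k distinct letters already seen, the next new one arrives after an expected 13/(13-k) keystrokes.
Sum over k = 0,...,1: E = 13/13 + 13/12 = 2.08333.

2.0833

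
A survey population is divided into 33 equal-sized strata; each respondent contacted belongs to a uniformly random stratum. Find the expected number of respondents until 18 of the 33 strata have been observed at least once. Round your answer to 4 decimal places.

Going from k to k+1 distinct takes a geometric number of respondents with mean 33/(33-k).
Sum over k = 0,...,17: E = 33/33 + 33/32 + 33/31 + ... + 33/17 + 33/16 = 25.42878.

25.4288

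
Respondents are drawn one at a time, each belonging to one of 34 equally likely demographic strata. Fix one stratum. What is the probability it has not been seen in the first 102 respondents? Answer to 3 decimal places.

On each respondent the fixed stratum fails to appear with probability 33/34.
P(still missing after 102) = (33/34)^102 = 0.0476.

0.048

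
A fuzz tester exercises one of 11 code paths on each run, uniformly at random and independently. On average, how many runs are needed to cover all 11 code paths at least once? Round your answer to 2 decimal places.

The wait to go from k to k+1 distinct code paths is geometric with mean 11/(11-k).
E[T] = 11/11 + 11/10 + 11/9 + ... + 11/2 + 11/1 = 11·H_{11}.
H_{11} = 3.020, so E[T] = 33.219.

33.22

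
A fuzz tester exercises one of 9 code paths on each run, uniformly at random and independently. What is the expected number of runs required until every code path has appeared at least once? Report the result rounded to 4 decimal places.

25.4607

The wait to go from k to k+1 distinct code paths is geometric with mean 9/(9-k).
E[T] = 9/9 + 9/8 + 9/7 + ... + 9/2 + 9/1 = 9·H_{9}.
H_{9} = 2.82897, so E[T] = 25.46071.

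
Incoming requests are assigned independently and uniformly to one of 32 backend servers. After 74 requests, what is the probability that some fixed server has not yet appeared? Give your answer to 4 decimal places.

0.0954

On each request the fixed server fails to appear with probability 31/32.
P(still missing after 74) = (31/32)^74 = 0.09543.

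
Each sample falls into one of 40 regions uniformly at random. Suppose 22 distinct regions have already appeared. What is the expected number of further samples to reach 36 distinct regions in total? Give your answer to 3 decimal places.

56.471

From k distinct to k+1 distinct takes on average 40/(40-k) samples.
Sum over k = 22,...,35: E = 40/18 + 40/17 + 40/16 + ... + 40/6 + 40/5 = 56.4710.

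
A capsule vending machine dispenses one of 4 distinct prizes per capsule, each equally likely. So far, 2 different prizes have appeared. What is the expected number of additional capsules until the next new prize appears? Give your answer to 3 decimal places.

Each capsule yields a new prize with probability (4-2)/4 = 2/4, so the wait is geometric with mean 4/2.
E = 4/2 = 2.0000.

2.000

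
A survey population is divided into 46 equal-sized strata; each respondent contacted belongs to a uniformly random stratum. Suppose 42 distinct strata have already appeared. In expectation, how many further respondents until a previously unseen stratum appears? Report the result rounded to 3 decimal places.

Each respondent yields a new stratum with probability (46-42)/46 = 4/46, so the wait is geometric with mean 46/4.
E = 46/4 = 11.5000.

11.500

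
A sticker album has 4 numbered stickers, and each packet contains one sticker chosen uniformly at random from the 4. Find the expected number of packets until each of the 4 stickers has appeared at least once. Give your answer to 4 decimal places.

Split into phases: going from k distinct to k+1 distinct takes on average 4/(4-k) packets.
E[T] = 4/4 + 4/3 + 4/2 + 4/1 = 4·H_{4}.
H_{4} = 2.08333, so E[T] = 8.33333.

8.3333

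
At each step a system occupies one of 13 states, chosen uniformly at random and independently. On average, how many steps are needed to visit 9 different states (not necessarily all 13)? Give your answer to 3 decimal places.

Going from k to k+1 distinct takes a geometric number of steps with mean 13/(13-k).
Sum over k = 0,...,8: E = 13/13 + 13/12 + 13/11 + ... + 13/6 + 13/5 = 14.2584.

14.258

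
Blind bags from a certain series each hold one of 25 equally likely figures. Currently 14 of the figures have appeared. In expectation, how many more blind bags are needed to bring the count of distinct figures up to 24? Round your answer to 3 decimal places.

The wait to go from k to k+1 distinct figures is geometric with mean 25/(25-k).
Sum over k = 14,...,23: E = 25/11 + 25/10 + 25/9 + ... + 25/3 + 25/2 = 50.4969.

50.497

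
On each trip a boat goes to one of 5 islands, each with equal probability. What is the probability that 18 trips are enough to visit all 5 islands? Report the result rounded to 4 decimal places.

0.9109

By inclusion–exclusion over which islands are missing,
P(all seen) = Σ_{j=0}^{5} (-1)^j C(5,j)((5-j)/5)^18
= 1.00000 - 0.09007 + 0.00102 - 0.00000 + 0.00000 - 0.00000
= 0.91094.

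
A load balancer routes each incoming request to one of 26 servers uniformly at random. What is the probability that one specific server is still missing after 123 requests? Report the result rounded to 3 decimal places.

On each request the fixed server fails to appear with probability 25/26.
P(still missing after 123) = (25/26)^123 = 0.0080.

0.008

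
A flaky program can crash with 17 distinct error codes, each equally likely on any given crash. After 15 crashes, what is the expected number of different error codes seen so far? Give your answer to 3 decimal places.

For each error code, P(seen in 15 crashes) = 1 - (16/17)^15 = 0.5972.
By linearity of expectation, E[distinct seen] = 17·(1 - (16/17)^15) = 10.1528.

10.153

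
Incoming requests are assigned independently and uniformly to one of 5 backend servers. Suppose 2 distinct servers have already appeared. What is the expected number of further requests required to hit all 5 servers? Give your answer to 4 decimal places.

The wait to go from k to k+1 distinct servers is geometric with mean 5/(5-k).
Sum over k = 2,...,4: E = 5/3 + 5/2 + 5/1 = 9.16667.

9.1667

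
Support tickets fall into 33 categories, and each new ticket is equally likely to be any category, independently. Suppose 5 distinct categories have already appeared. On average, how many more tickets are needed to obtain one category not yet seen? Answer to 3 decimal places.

1.179

The number of tickets until the next new category is geometric with success probability 28/33, so its mean is 33/28.
E = 33/28 = 1.1786.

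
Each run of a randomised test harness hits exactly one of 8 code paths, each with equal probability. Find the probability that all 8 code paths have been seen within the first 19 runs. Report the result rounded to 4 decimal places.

0.4783

By inclusion–exclusion over which code paths are missing,
P(all seen) = Σ_{j=0}^{8} (-1)^j C(8,j)((8-j)/8)^19
= 1.00000 - 0.63277 + 0.11839 - 0.00741 + 0.00013 - 0.00000 + 0.00000 - 0.00000 + 0.00000
= 0.47835.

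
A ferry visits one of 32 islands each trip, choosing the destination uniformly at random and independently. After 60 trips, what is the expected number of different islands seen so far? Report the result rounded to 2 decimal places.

For each island, P(seen in 60 trips) = 1 - (31/32)^60 = 0.851.
By linearity of expectation, E[distinct seen] = 32·(1 - (31/32)^60) = 27.237.

27.24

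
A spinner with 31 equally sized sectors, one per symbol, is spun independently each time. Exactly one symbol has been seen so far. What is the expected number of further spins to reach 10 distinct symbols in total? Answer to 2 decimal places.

10.84

From k distinct to k+1 distinct takes on average 31/(31-k) spins.
Sum over k = 1,...,9: E = 31/30 + 31/29 + 31/28 + ... + 31/23 + 31/22 = 10.838.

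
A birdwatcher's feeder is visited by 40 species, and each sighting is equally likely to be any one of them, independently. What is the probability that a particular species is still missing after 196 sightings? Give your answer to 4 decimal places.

Each sighting misses the fixed species with probability (40-1)/40 = 39/40, independently.
P(still missing after 196) = (39/40)^196 = 0.00700.

0.0070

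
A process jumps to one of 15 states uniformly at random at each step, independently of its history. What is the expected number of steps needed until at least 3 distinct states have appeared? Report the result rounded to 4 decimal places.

3.2253

Going from k to k+1 distinct takes a geometric number of steps with mean 15/(15-k).
Sum over k = 0,...,2: E = 15/15 + 15/14 + 15/13 = 3.22527.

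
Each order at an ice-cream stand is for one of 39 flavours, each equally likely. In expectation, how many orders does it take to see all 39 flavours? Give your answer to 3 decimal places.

After k distinct flavours have appeared, the next order gives a new one with probability (39-k)/39, so the expected wait for the (k+1)-th is 39/(39-k).
E[T] = 39/39 + 39/38 + 39/37 + ... + 39/2 + 39/1 = 39·H_{39}.
H_{39} = 4.2535, so E[T] = 165.8882.

165.888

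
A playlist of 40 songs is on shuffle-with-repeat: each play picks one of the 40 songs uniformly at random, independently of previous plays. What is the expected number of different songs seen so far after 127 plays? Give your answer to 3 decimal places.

38.394

For each song, P(seen in 127 plays) = 1 - (39/40)^127 = 0.9599.
By linearity of expectation, E[distinct seen] = 40·(1 - (39/40)^127) = 38.3944.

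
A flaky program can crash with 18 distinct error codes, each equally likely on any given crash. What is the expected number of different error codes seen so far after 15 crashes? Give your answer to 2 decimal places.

For each error code, P(seen in 15 crashes) = 1 - (17/18)^15 = 0.576.
By linearity of expectation, E[distinct seen] = 18·(1 - (17/18)^15) = 10.363.

10.36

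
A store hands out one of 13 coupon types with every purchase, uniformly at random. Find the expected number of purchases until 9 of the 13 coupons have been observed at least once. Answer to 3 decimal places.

Going from k to k+1 distinct takes a geometric number of purchases with mean 13/(13-k).
Sum over k = 0,...,8: E = 13/13 + 13/12 + 13/11 + ... + 13/6 + 13/5 = 14.2584.

14.258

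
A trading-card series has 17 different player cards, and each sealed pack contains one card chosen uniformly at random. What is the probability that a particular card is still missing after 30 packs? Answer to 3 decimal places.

Each pack misses the fixed card with probability (17-1)/17 = 16/17, independently.
P(still missing after 30) = (16/17)^30 = 0.1622.

0.162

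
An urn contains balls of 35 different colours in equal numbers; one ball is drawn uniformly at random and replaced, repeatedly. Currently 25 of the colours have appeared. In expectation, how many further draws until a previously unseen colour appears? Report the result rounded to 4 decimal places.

3.5000

Each draw yields a new colour with probability (35-25)/35 = 10/35, so the wait is geometric with mean 35/10.
E = 35/10 = 3.50000.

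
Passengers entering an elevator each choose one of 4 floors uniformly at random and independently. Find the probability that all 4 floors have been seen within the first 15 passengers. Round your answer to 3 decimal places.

0.947

By inclusion–exclusion over which floors are missing,
P(all seen) = Σ_{j=0}^{4} (-1)^j C(4,j)((4-j)/4)^15
= 1.0000 - 0.0535 + 0.0002 - 0.0000 + 0.0000
= 0.9467.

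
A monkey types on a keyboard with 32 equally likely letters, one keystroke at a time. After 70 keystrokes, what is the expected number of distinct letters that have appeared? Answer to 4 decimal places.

For each letter, P(seen in 70 keystrokes) = 1 - (31/32)^70 = 0.89165.
By linearity of expectation, E[distinct seen] = 32·(1 - (31/32)^70) = 28.53287.

28.5329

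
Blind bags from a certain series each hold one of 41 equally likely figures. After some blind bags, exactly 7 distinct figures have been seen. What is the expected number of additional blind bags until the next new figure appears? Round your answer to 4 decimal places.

The number of blind bags until the next new figure is geometric with success probability 34/41, so its mean is 41/34.
E = 41/34 = 1.20588.

1.2059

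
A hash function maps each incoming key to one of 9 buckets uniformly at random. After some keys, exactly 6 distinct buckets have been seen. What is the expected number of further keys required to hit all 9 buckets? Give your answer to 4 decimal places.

16.5000

The wait to go from k to k+1 distinct buckets is geometric with mean 9/(9-k).
Sum over k = 6,...,8: E = 9/3 + 9/2 + 9/1 = 16.50000.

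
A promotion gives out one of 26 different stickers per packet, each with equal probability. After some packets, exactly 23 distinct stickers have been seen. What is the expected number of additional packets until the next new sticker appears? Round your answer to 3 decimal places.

8.667

The number of packets until the next new sticker is geometric with success probability 3/26, so its mean is 26/3.
E = 26/3 = 8.6667.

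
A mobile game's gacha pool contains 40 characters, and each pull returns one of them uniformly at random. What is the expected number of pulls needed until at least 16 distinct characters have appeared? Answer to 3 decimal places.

20.103

Going from k to k+1 distinct takes a geometric number of pulls with mean 40/(40-k).
Sum over k = 0,...,15: E = 40/40 + 40/39 + 40/38 + ... + 40/26 + 40/25 = 20.1034.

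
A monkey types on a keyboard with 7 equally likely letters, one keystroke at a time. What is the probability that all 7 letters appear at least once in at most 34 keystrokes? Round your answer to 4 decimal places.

0.9632

Let A_i be the event that letter i is missing after 34 keystrokes. By inclusion–exclusion on the A_i,
P(all seen) = Σ_{j=0}^{7} (-1)^j C(7,j)((7-j)/7)^34
= 1.00000 - 0.03706 + 0.00023 - 0.00000 + 0.00000 - 0.00000 + 0.00000 - 0.00000
= 0.96317.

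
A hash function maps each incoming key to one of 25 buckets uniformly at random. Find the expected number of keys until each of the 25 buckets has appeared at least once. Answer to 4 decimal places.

95.3990

The wait to go from k to k+1 distinct buckets is geometric with mean 25/(25-k).
E[T] = 25/25 + 25/24 + 25/23 + ... + 25/2 + 25/1 = 25·H_{25}.
H_{25} = 3.81596, so E[T] = 95.39895.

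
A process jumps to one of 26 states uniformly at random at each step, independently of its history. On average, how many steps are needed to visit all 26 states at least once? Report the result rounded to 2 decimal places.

100.21

After k distinct states have appeared, the next step gives a new one with probability (26-k)/26, so the expected wait for the (k+1)-th is 26/(26-k).
E[T] = 26/26 + 26/25 + 26/24 + ... + 26/2 + 26/1 = 26·H_{26}.
H_{26} = 3.854, so E[T] = 100.215.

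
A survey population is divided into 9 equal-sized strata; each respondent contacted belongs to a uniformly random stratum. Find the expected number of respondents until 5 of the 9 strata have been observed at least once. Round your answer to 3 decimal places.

Going from k to k+1 distinct takes a geometric number of respondents with mean 9/(9-k).
Sum over k = 0,...,4: E = 9/9 + 9/8 + 9/7 + 9/6 + 9/5 = 6.7107.

6.711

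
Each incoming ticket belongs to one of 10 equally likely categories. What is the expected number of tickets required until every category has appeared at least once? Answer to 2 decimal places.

Split into phases: going from k distinct to k+1 distinct takes on average 10/(10-k) tickets.
E[T] = 10/10 + 10/9 + 10/8 + ... + 10/2 + 10/1 = 10·H_{10}.
H_{10} = 2.929, so E[T] = 29.290.

29.29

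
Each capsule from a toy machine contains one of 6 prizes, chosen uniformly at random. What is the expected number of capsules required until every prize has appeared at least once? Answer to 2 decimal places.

14.70

After k distinct prizes have appeared, the next capsule gives a new one with probability (6-k)/6, so the expected wait for the (k+1)-th is 6/(6-k).
E[T] = 6/6 + 6/5 + 6/4 + 6/3 + 6/2 + 6/1 = 6·H_{6}.
H_{6} = 2.450, so E[T] = 14.700.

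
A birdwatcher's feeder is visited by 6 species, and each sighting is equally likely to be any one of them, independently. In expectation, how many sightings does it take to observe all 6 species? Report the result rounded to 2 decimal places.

Split into phases: going from k distinct to k+1 distinct takes on average 6/(6-k) sightings.
E[T] = 6/6 + 6/5 + 6/4 + 6/3 + 6/2 + 6/1 = 6·H_{6}.
H_{6} = 2.450, so E[T] = 14.700.

14.70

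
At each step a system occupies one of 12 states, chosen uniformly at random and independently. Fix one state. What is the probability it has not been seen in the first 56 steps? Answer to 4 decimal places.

0.0077

Each step misses the fixed state with probability (12-1)/12 = 11/12, independently.
P(still missing after 56) = (11/12)^56 = 0.00765.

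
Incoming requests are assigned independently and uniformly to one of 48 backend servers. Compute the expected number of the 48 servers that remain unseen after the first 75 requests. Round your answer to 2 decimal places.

9.90

For each server, P(unseen after 75) = (47/48)^75 = 0.206.
By linearity of expectation, E[unseen] = 48·(47/48)^75 = 9.897.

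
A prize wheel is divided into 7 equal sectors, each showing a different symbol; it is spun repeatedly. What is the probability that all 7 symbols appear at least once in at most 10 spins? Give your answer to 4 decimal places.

Let A_i be the event that symbol i is missing after 10 spins. By inclusion–exclusion on the A_i,
P(all seen) = Σ_{j=0}^{7} (-1)^j C(7,j)((7-j)/7)^10
= 1.00000 - 1.49841 + 0.72600 - 0.12992 + 0.00732 - 0.00008 + 0.00000 - 0.00000
= 0.10491.

0.1049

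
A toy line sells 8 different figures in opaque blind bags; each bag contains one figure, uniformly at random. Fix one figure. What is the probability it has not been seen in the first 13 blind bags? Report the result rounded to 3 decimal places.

On each blind bag the fixed figure fails to appear with probability 7/8.
P(still missing after 13) = (7/8)^13 = 0.1762.

0.176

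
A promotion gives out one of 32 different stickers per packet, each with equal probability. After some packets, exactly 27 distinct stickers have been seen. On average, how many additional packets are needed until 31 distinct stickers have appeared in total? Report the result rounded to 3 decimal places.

From k distinct to k+1 distinct takes on average 32/(32-k) packets.
Sum over k = 27,...,30: E = 32/5 + 32/4 + 32/3 + 32/2 = 41.0667.

41.067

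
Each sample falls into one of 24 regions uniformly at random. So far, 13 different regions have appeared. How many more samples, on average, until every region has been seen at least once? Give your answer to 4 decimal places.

72.4771

From k distinct to k+1 distinct takes on average 24/(24-k) samples.
Sum over k = 13,...,23: E = 24/11 + 24/10 + 24/9 + ... + 24/2 + 24/1 = 72.47706.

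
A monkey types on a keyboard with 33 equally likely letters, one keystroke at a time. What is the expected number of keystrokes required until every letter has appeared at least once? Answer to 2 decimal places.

134.93

The wait to go from k to k+1 distinct letters is geometric with mean 33/(33-k).
E[T] = 33/33 + 33/32 + 33/31 + ... + 33/2 + 33/1 = 33·H_{33}.
H_{33} = 4.089, so E[T] = 134.930.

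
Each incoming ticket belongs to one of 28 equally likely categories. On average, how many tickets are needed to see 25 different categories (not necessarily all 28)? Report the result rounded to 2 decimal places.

With k distinct categories already seen, the next new one arrives after an expected 28/(28-k) tickets.
Sum over k = 0,...,24: E = 28/28 + 28/27 + 28/26 + ... + 28/5 + 28/4 = 58.627.

58.63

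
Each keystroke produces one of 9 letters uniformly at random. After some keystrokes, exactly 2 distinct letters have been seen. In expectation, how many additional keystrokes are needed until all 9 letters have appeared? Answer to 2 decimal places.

With k distinct letters already seen, the next new one takes an expected 9/(9-k) keystrokes.
Sum over k = 2,...,8: E = 9/7 + 9/6 + 9/5 + ... + 9/2 + 9/1 = 23.336.

23.34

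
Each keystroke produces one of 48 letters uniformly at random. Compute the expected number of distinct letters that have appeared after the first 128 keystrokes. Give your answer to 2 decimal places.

For each letter, P(seen in 128 keystrokes) = 1 - (47/48)^128 = 0.932.
By linearity of expectation, E[distinct seen] = 48·(1 - (47/48)^128) = 44.757.

44.76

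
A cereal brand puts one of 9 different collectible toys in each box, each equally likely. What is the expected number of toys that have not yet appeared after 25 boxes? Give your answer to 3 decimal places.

0.474

For each toy, P(unseen after 25) = (8/9)^25 = 0.0526.
By linearity of expectation, E[unseen] = 9·(8/9)^25 = 0.4736.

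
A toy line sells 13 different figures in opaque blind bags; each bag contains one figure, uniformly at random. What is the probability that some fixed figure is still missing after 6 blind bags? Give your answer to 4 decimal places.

0.6186

Each blind bag misses the fixed figure with probability (13-1)/13 = 12/13, independently.
P(still missing after 6) = (12/13)^6 = 0.61862.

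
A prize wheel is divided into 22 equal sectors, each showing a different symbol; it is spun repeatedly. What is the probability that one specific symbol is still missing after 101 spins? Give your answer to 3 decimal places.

0.009

On each spin the fixed symbol fails to appear with probability 21/22.
P(still missing after 101) = (21/22)^101 = 0.0091.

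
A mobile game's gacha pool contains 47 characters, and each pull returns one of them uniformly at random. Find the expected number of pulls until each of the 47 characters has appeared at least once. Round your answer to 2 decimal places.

The wait to go from k to k+1 distinct characters is geometric with mean 47/(47-k).
E[T] = 47/47 + 47/46 + 47/45 + ... + 47/2 + 47/1 = 47·H_{47}.
H_{47} = 4.438, so E[T] = 208.584.

208.58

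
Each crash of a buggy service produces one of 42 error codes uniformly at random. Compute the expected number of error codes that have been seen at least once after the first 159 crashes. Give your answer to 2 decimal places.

41.09

For each error code, P(seen in 159 crashes) = 1 - (41/42)^159 = 0.978.
By linearity of expectation, E[distinct seen] = 42·(1 - (41/42)^159) = 41.090.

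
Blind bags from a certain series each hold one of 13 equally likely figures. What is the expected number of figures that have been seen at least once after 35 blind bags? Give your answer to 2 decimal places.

For each figure, P(seen in 35 blind bags) = 1 - (12/13)^35 = 0.939.
By linearity of expectation, E[distinct seen] = 13·(1 - (12/13)^35) = 12.211.

12.21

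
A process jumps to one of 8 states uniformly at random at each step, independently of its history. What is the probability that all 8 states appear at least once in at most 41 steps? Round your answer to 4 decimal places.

0.9667

Let A_i be the event that state i is missing after 41 steps. By inclusion–exclusion on the A_i,
P(all seen) = Σ_{j=0}^{8} (-1)^j C(8,j)((8-j)/8)^41
= 1.00000 - 0.03353 + 0.00021 - 0.00000 + 0.00000 - 0.00000 + 0.00000 - 0.00000 + 0.00000
= 0.96668.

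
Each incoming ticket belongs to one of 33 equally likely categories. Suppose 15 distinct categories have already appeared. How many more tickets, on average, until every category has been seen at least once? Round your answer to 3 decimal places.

From k distinct to k+1 distinct takes on average 33/(33-k) tickets.
Sum over k = 15,...,32: E = 33/18 + 33/17 + 33/16 + ... + 33/2 + 33/1 = 115.3386.

115.339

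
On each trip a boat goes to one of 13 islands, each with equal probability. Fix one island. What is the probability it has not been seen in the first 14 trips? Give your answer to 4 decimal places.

On each trip the fixed island fails to appear with probability 12/13.
P(still missing after 14) = (12/13)^14 = 0.32608.

0.3261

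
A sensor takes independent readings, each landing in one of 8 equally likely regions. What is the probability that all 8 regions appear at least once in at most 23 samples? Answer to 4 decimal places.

0.6654

Let A_i be the event that region i is missing after 23 samples. By inclusion–exclusion on the A_i,
P(all seen) = Σ_{j=0}^{8} (-1)^j C(8,j)((8-j)/8)^23
= 1.00000 - 0.37092 + 0.03746 - 0.00113 + 0.00001 - 0.00000 + 0.00000 - 0.00000 + 0.00000
= 0.66542.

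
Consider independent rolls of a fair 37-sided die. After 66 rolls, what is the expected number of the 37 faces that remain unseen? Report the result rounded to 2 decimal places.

For each face, P(unseen after 66) = (36/37)^66 = 0.164.
By linearity of expectation, E[unseen] = 37·(36/37)^66 = 6.065.

6.07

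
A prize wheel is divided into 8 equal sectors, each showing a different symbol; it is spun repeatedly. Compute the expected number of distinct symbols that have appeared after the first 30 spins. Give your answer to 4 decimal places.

7.8543

For each symbol, P(seen in 30 spins) = 1 - (7/8)^30 = 0.98179.
By linearity of expectation, E[distinct seen] = 8·(1 - (7/8)^30) = 7.85434.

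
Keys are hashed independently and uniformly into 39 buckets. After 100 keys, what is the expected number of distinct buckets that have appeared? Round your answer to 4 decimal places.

For each bucket, P(seen in 100 keys) = 1 - (38/39)^100 = 0.92554.
By linearity of expectation, E[distinct seen] = 39·(1 - (38/39)^100) = 36.09622.

36.0962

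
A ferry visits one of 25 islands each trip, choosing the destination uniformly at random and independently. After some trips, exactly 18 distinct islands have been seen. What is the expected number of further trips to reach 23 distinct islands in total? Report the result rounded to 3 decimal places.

27.321

The wait to go from k to k+1 distinct islands is geometric with mean 25/(25-k).
Sum over k = 18,...,22: E = 25/7 + 25/6 + 25/5 + 25/4 + 25/3 = 27.3214.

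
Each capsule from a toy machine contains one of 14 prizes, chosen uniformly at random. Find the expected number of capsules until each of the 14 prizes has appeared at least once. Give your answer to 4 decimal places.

45.5219

Split into phases: going from k distinct to k+1 distinct takes on average 14/(14-k) capsules.
E[T] = 14/14 + 14/13 + 14/12 + ... + 14/2 + 14/1 = 14·H_{14}.
H_{14} = 3.25156, so E[T] = 45.52187.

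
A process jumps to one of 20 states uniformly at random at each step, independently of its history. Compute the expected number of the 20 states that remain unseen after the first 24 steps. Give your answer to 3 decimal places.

For each state, P(unseen after 24) = (19/20)^24 = 0.2920.
By linearity of expectation, E[unseen] = 20·(19/20)^24 = 5.8398.

5.840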